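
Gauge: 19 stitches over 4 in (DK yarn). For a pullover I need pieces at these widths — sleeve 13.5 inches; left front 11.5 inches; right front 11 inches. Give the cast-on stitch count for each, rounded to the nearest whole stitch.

sleeve 64; left front 55; right front 52.

Rate = 19/4 = 4.75 sts per in.
sleeve: 13.5 × 4.75 = 64.12 → 64.
left front: 11.5 × 4.75 = 54.62 → 55.
right front: 11 × 4.75 = 52.25 → 52.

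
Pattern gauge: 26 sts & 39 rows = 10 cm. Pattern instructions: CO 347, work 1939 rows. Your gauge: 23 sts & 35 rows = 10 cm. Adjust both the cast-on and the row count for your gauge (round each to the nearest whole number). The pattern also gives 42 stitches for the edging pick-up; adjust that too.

Stitches: 347 × 23/26 = 306.96 → 307.
Rows: 1939 × 35/39 = 1740.13 → 1740.
edging pick-up: 42 × 23/26 = 37.15 → 37.

Cast on 307 stitches; work 1740 rows; edging pick-up 37 stitches.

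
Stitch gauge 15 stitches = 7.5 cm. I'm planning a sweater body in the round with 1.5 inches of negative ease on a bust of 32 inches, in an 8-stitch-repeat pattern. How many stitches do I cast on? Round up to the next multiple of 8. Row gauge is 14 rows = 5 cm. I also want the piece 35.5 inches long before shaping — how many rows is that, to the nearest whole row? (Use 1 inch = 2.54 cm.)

Cast on 160 stitches; work 252 rows.

Finished = 32 − 1.5 = 30.5 inches.
30.5 inches × 2.54 = 77.47 cm.
15/7.5 = 2 sts per cm; 77.47 × 2 = 154.94 sts.
Next multiple of 8 → 160.
35.5 inches = 90.17 cm; × 2.8 = 252.48 → 252 rows.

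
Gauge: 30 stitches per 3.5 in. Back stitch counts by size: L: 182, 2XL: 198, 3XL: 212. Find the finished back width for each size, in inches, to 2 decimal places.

L 21.23 inches; 2XL 23.10 inches; 3XL 24.73 inches.

30/3.5 = 8.571 sts per in.
L: 182 / 8.571 = 21.233 → 21.23 in.
2XL: 198 / 8.571 = 23.100 → 23.10 in.
3XL: 212 / 8.571 = 24.733 → 24.73 in.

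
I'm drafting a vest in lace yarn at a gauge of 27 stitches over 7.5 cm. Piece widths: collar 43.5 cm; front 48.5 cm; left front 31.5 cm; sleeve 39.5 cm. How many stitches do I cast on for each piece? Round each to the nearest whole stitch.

Rate = 27/7.5 = 3.6 sts per cm.
collar: 43.5 × 3.6 = 156.60 → 157.
front: 48.5 × 3.6 = 174.60 → 175.
left front: 31.5 × 3.6 = 113.40 → 113.
sleeve: 39.5 × 3.6 = 142.20 → 142.

collar 157; front 175; left front 113; sleeve 142.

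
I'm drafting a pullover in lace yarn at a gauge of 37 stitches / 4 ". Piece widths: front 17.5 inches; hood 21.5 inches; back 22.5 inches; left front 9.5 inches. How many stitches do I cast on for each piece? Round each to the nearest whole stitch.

front 162; hood 199; back 208; left front 88.

Rate = 37/4 = 9.25 sts per in.
front: 17.5 × 9.25 = 161.88 → 162.
hood: 21.5 × 9.25 = 198.88 → 199.
back: 22.5 × 9.25 = 208.12 → 208.
left front: 9.5 × 9.25 = 87.88 → 88.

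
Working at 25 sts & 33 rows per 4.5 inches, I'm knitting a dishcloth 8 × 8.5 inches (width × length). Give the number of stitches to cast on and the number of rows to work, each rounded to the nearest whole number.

Cast on 44 stitches and work 62 rows.

Stitch gauge = 25/4.5 = 5.556 sts/in; 8 × 5.556 = 44.44 → 44 sts.
Row gauge = 33/4.5 = 7.333 rows/in; 8.5 × 7.333 = 62.33 → 62 rows.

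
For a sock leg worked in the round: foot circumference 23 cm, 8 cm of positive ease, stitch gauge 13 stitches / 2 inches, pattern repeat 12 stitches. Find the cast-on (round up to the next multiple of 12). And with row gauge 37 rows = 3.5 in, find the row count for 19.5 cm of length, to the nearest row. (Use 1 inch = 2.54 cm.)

Finished = 23 + 8 = 31 cm.
31 cm × 1/2.54 = 12.20 inches.
13/2 = 6.5 sts per in; 12.20 × 6.5 = 79.33 sts.
Next multiple of 12 → 84.
19.5 cm = 7.68 inches; × 10.571 = 81.16 → 81 rows.

Cast on 84 stitches; work 81 rows.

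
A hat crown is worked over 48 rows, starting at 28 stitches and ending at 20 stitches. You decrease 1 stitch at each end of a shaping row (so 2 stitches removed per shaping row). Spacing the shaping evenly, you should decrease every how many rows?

Decrease every 12th row.

Stitches to remove: |20 − 28| = 8.
Shaping rows needed: 8 / 2 = 4.
48 rows / 4 = every 12 rows.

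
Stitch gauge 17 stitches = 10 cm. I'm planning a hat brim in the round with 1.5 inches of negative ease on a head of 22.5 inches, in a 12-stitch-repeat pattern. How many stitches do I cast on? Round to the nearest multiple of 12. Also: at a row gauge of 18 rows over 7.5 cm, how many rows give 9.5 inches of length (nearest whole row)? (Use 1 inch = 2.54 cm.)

Cast on 96 stitches; work 58 rows.

Finished = 22.5 − 1.5 = 21 inches.
21 inches × 2.54 = 53.34 cm.
17/10 = 1.7 sts per cm; 53.34 × 1.7 = 90.68 sts.
Nearest multiple of 12 → 96.
9.5 inches = 24.13 cm; × 2.4 = 57.91 → 58 rows.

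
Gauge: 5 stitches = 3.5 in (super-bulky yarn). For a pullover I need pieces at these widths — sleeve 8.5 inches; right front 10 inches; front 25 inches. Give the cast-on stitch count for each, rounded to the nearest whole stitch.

Rate = 5/3.5 = 1.429 sts per in.
sleeve: 8.5 × 1.429 = 12.14 → 12.
right front: 10 × 1.429 = 14.29 → 14.
front: 25 × 1.429 = 35.71 → 36.

sleeve 12; right front 14; front 36.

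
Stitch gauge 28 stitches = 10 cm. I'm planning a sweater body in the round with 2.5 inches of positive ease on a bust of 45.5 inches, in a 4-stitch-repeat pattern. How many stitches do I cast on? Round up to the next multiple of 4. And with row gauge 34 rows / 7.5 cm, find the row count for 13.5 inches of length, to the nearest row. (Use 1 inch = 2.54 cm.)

Cast on 344 stitches; work 155 rows.

Finished = 45.5 + 2.5 = 48 inches.
48 inches × 2.54 = 121.92 cm.
28/10 = 2.8 sts per cm; 121.92 × 2.8 = 341.38 sts.
Next multiple of 4 → 344.
13.5 inches = 34.29 cm; × 4.533 = 155.45 → 155 rows.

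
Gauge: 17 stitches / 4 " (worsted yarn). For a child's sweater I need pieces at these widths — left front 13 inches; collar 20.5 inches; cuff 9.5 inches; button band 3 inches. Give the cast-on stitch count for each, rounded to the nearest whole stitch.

left front 55; collar 87; cuff 40; button band 13.

Rate = 17/4 = 4.25 sts per in.
left front: 13 × 4.25 = 55.25 → 55.
collar: 20.5 × 4.25 = 87.12 → 87.
cuff: 9.5 × 4.25 = 40.38 → 40.
button band: 3 × 4.25 = 12.75 → 13.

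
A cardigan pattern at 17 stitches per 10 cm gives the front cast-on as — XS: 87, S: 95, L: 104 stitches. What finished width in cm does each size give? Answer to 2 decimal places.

XS 51.18 cm; S 55.88 cm; L 61.18 cm.

17/10 = 1.7 sts per cm.
XS: 87 / 1.7 = 51.176 → 51.18 cm.
S: 95 / 1.7 = 55.882 → 55.88 cm.
L: 104 / 1.7 = 61.176 → 61.18 cm.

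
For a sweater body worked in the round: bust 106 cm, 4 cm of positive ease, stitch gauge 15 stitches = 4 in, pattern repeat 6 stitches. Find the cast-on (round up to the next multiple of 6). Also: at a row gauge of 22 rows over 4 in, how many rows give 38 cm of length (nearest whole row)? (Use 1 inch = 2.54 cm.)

Cast on 168 stitches; work 82 rows.

Finished = 106 + 4 = 110 cm.
110 cm × 1/2.54 = 43.31 inches.
15/4 = 3.75 sts per in; 43.31 × 3.75 = 162.40 sts.
Next multiple of 6 → 168.
38 cm = 14.96 inches; × 5.5 = 82.28 → 82 rows.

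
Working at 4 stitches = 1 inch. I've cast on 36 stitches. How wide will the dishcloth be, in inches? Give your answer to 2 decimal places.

4 stitches / 1 inch = 4 stitches per inch.
36 / 4 = 9.000 inches.

9.00 inches.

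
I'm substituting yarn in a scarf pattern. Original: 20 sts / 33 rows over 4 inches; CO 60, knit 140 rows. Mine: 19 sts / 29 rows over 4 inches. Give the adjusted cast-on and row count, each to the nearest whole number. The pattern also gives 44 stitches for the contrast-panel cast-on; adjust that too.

Stitches: 60 × 19/20 = 57.00 → 57.
Rows: 140 × 29/33 = 123.03 → 123.
contrast-panel cast-on: 44 × 19/20 = 41.80 → 42.

Cast on 57 stitches; work 123 rows; contrast-panel cast-on 42 stitches.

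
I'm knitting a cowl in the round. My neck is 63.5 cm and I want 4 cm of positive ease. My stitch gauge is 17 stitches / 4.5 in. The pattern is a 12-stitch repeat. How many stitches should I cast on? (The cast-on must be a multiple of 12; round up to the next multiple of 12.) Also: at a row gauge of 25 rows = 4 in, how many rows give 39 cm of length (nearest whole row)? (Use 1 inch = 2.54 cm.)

Cast on 108 stitches; work 96 rows.

Finished = 63.5 + 4 = 67.5 cm.
67.5 cm × 1/2.54 = 26.57 inches.
17/4.5 = 3.778 sts per in; 26.57 × 3.778 = 100.39 sts.
Next multiple of 12 → 108.
39 cm = 15.35 inches; × 6.25 = 95.96 → 96 rows.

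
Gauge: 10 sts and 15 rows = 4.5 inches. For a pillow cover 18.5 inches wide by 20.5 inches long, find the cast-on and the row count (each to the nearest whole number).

Cast on 41 stitches and work 68 rows.

Stitch gauge = 10/4.5 = 2.222 sts/in; 18.5 × 2.222 = 41.11 → 41 sts.
Row gauge = 15/4.5 = 3.333 rows/in; 20.5 × 3.333 = 68.33 → 68 rows.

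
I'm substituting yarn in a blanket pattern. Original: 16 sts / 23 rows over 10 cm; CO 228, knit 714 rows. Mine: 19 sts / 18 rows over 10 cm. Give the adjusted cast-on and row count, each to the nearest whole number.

Stitches: 228 × 19/16 = 270.75 → 271.
Rows: 714 × 18/23 = 558.78 → 559.

Cast on 271 stitches; work 559 rows.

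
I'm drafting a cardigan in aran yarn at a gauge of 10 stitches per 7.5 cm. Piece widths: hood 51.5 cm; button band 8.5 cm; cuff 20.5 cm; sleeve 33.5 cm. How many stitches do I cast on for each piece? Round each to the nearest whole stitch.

Rate = 10/7.5 = 1.333 sts per cm.
hood: 51.5 × 1.333 = 68.67 → 69.
button band: 8.5 × 1.333 = 11.33 → 11.
cuff: 20.5 × 1.333 = 27.33 → 27.
sleeve: 33.5 × 1.333 = 44.67 → 45.

hood 69; button band 11; cuff 27; sleeve 45.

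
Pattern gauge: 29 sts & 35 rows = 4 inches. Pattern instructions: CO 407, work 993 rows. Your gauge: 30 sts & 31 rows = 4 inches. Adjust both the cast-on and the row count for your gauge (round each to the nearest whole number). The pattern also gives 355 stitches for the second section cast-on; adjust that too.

Stitches: 407 × 30/29 = 421.03 → 421.
Rows: 993 × 31/35 = 879.51 → 880.
second section cast-on: 355 × 30/29 = 367.24 → 367.

Cast on 421 stitches; work 880 rows; second section cast-on 367 stitches.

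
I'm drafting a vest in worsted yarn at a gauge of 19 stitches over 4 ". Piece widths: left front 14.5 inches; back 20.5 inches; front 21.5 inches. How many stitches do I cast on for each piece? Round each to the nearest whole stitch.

Rate = 19/4 = 4.75 sts per in.
left front: 14.5 × 4.75 = 68.88 → 69.
back: 20.5 × 4.75 = 97.38 → 97.
front: 21.5 × 4.75 = 102.12 → 102.

left front 69; back 97; front 102.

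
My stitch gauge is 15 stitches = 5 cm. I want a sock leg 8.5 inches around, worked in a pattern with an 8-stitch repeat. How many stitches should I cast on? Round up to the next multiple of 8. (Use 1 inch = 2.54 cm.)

CO 72 sts.

8.5 in = 8.5 × 2.54 = 21.59 cm.
15 / 5 = 3 sts/cm.
21.59 × 3 = 64.77 sts.
→ 72.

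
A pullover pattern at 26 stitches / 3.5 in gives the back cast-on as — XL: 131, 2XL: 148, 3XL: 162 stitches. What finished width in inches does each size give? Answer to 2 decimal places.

26/3.5 = 7.429 sts per in.
XL: 131 / 7.429 = 17.635 → 17.63 in.
2XL: 148 / 7.429 = 19.923 → 19.92 in.
3XL: 162 / 7.429 = 21.808 → 21.81 in.

XL 17.63 inches; 2XL 19.92 inches; 3XL 21.81 inches.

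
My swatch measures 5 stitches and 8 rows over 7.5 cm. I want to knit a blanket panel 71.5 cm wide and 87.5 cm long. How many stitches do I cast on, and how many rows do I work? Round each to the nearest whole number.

Cast on 48 stitches and work 93 rows.

Stitch gauge = 5/7.5 = 0.667 sts/cm; 71.5 × 0.667 = 47.67 → 48 sts.
Row gauge = 8/7.5 = 1.067 rows/cm; 87.5 × 1.067 = 93.33 → 93 rows.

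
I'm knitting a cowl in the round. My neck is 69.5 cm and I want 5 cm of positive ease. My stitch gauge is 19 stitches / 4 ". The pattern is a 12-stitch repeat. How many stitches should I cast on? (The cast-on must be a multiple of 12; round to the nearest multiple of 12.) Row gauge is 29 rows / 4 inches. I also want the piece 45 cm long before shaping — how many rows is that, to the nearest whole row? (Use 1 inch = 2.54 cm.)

Cast on 144 stitches; work 128 rows.

Finished = 69.5 + 5 = 74.5 cm.
74.5 cm × 1/2.54 = 29.33 inches.
19/4 = 4.75 sts per in; 29.33 × 4.75 = 139.32 sts.
Nearest multiple of 12 → 144.
45 cm = 17.72 inches; × 7.25 = 128.44 → 128 rows.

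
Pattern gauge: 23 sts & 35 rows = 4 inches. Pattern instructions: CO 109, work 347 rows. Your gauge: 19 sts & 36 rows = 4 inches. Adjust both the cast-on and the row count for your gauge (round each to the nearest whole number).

Stitches: 109 × 19/23 = 90.04 → 90.
Rows: 347 × 36/35 = 356.91 → 357.

Cast on 90 stitches; work 357 rows.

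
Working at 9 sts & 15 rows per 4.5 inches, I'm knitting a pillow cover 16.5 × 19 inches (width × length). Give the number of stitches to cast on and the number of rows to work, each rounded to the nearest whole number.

Stitch gauge = 9/4.5 = 2 sts/in; 16.5 × 2 = 33.00 → 33 sts.
Row gauge = 15/4.5 = 3.333 rows/in; 19 × 3.333 = 63.33 → 63 rows.

Cast on 33 stitches and work 63 rows.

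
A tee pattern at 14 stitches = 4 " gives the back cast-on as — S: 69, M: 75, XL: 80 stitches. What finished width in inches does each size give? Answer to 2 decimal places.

14/4 = 3.5 sts per in.
S: 69 / 3.5 = 19.714 → 19.71 in.
M: 75 / 3.5 = 21.429 → 21.43 in.
XL: 80 / 3.5 = 22.857 → 22.86 in.

S 19.71 inches; M 21.43 inches; XL 22.86 inches.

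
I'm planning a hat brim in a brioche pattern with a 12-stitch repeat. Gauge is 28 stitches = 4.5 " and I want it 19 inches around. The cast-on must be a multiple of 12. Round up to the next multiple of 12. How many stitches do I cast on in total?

120 stitches.

28 / 4.5 = 6.222 sts per inch.
19 × 6.222 = 118.22 sts.
Next multiple of 12: 120.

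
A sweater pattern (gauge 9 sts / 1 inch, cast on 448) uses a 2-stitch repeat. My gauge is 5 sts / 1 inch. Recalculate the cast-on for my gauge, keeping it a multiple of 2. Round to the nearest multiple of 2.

448 × 5 / 9 = 248.89.
Nearest multiple of 2: 248.

CO 248 sts.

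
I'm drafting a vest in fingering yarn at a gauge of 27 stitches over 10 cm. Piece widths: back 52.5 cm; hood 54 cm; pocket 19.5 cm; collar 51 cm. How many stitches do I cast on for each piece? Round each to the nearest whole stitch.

back 142; hood 146; pocket 53; collar 138.

Rate = 27/10 = 2.7 sts per cm.
back: 52.5 × 2.7 = 141.75 → 142.
hood: 54 × 2.7 = 145.80 → 146.
pocket: 19.5 × 2.7 = 52.65 → 53.
collar: 51 × 2.7 = 137.70 → 138.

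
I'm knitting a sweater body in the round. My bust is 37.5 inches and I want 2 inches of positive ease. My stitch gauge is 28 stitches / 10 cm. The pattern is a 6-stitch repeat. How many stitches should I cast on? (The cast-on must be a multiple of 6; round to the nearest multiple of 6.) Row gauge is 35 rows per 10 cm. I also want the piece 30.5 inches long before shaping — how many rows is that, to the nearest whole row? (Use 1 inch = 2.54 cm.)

Finished = 37.5 + 2 = 39.5 inches.
39.5 inches × 2.54 = 100.33 cm.
28/10 = 2.8 sts per cm; 100.33 × 2.8 = 280.92 sts.
Nearest multiple of 6 → 282.
30.5 inches = 77.47 cm; × 3.5 = 271.14 → 271 rows.

Cast on 282 stitches; work 271 rows.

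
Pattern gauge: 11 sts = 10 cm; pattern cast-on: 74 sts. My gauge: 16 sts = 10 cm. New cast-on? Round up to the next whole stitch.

CO 108 sts.

Scale factor = 16 / 11 = 1.455.
74 × 16 / 11 = 107.64 sts.
→ 108 sts.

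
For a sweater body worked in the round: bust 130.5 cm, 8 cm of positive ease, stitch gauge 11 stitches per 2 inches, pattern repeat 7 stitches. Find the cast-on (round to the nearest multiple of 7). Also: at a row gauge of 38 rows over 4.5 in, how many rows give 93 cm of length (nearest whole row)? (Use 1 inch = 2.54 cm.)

Finished = 130.5 + 8 = 138.5 cm.
138.5 cm × 1/2.54 = 54.53 inches.
11/2 = 5.5 sts per in; 54.53 × 5.5 = 299.90 sts.
Nearest multiple of 7 → 301.
93 cm = 36.61 inches; × 8.444 = 309.19 → 309 rows.

Cast on 301 stitches; work 309 rows.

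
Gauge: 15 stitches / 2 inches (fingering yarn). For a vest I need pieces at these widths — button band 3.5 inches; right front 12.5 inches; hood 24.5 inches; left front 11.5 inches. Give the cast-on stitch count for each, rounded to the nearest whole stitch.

Rate = 15/2 = 7.5 sts per in.
button band: 3.5 × 7.5 = 26.25 → 26.
right front: 12.5 × 7.5 = 93.75 → 94.
hood: 24.5 × 7.5 = 183.75 → 184.
left front: 11.5 × 7.5 = 86.25 → 86.

button band 26; right front 94; hood 184; left front 86.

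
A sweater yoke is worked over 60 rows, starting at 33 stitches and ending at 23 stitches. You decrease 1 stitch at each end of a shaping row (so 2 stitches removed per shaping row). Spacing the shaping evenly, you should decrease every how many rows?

Stitches to remove: |23 − 33| = 10.
Shaping rows needed: 10 / 2 = 5.
60 rows / 5 = every 12 rows.

Decrease every 12th row.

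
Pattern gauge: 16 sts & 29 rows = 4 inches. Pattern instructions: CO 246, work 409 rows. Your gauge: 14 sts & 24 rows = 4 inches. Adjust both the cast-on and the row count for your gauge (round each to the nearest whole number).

Cast on 215 stitches; work 338 rows.

Stitches: 246 × 14/16 = 215.25 → 215.
Rows: 409 × 24/29 = 338.48 → 338.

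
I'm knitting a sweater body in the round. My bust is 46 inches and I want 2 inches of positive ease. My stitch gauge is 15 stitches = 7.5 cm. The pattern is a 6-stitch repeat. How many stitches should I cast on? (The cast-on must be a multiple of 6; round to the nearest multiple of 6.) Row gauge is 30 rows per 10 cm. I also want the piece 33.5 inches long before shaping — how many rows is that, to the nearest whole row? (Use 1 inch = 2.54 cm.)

Finished = 46 + 2 = 48 inches.
48 inches × 2.54 = 121.92 cm.
15/7.5 = 2 sts per cm; 121.92 × 2 = 243.84 sts.
Nearest multiple of 6 → 246.
33.5 inches = 85.09 cm; × 3 = 255.27 → 255 rows.

Cast on 246 stitches; work 255 rows.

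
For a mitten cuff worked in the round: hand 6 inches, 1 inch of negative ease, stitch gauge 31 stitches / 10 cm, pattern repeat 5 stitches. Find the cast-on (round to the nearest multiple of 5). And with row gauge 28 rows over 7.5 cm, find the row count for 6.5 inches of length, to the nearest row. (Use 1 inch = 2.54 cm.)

Cast on 40 stitches; work 62 rows.

Finished = 6 − 1 = 5 inches.
5 inches × 2.54 = 12.70 cm.
31/10 = 3.1 sts per cm; 12.70 × 3.1 = 39.37 sts.
Nearest multiple of 5 → 40.
6.5 inches = 16.51 cm; × 3.733 = 61.64 → 62 rows.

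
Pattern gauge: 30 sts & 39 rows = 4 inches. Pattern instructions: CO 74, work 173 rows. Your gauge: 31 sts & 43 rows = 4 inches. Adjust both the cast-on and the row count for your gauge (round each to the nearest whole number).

Cast on 76 stitches; work 191 rows.

Stitches: 74 × 31/30 = 76.47 → 76.
Rows: 173 × 43/39 = 190.74 → 191.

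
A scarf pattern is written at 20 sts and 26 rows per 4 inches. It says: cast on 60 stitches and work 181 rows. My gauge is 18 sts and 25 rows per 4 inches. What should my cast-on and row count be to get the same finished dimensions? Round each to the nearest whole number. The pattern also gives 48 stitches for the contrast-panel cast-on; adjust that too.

Cast on 54 stitches; work 174 rows; contrast-panel cast-on 43 stitches.

Stitches: 60 × 18/20 = 54.00 → 54.
Rows: 181 × 25/26 = 174.04 → 174.
contrast-panel cast-on: 48 × 18/20 = 43.20 → 43.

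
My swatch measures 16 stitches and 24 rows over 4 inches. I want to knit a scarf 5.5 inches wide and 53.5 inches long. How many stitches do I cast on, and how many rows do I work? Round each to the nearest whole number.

Stitch gauge = 16/4 = 4 sts/in; 5.5 × 4 = 22.00 → 22 sts.
Row gauge = 24/4 = 6 rows/in; 53.5 × 6 = 321.00 → 321 rows.

Cast on 22 stitches and work 321 rows.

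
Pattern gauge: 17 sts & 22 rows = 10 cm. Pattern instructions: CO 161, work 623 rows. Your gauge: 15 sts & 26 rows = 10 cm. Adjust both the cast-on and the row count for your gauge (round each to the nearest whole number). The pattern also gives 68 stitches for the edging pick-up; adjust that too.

Stitches: 161 × 15/17 = 142.06 → 142.
Rows: 623 × 26/22 = 736.27 → 736.
edging pick-up: 68 × 15/17 = 60.00 → 60.

Cast on 142 stitches; work 736 rows; edging pick-up 60 stitches.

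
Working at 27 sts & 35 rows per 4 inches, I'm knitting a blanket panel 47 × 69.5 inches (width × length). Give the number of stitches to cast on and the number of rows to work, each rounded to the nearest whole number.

Cast on 317 stitches and work 608 rows.

Stitch gauge = 27/4 = 6.75 sts/in; 47 × 6.75 = 317.25 → 317 sts.
Row gauge = 35/4 = 8.75 rows/in; 69.5 × 8.75 = 608.12 → 608 rows.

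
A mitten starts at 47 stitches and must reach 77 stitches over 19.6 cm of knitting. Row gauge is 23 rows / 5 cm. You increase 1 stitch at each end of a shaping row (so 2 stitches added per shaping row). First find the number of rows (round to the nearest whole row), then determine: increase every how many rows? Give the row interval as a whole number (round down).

Increase every 6th row.

Rows = 19.6 × 4.6 = 90.2 → 90 rows.
Stitches to add: 30 → 15 shaping rows (at 2 st each).
90 / 15 = 6.00 → every 6 rows.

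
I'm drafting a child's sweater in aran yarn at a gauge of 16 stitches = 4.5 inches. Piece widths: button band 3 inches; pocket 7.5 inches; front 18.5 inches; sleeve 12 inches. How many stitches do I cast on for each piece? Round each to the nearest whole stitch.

button band 11; pocket 27; front 66; sleeve 43.

Rate = 16/4.5 = 3.556 sts per in.
button band: 3 × 3.556 = 10.67 → 11.
pocket: 7.5 × 3.556 = 26.67 → 27.
front: 18.5 × 3.556 = 65.78 → 66.
sleeve: 12 × 3.556 = 42.67 → 43.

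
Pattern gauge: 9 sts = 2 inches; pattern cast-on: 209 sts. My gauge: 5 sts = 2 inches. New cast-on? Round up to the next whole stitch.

CO 117 sts.

Scale factor = 5 / 9 = 0.556.
209 × 5 / 9 = 116.11 sts.
→ 117 sts.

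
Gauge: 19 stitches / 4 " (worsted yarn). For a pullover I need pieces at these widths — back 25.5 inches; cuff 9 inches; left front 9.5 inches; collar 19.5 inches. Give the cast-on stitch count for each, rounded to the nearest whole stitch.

back 121; cuff 43; left front 45; collar 93.

Rate = 19/4 = 4.75 sts per in.
back: 25.5 × 4.75 = 121.12 → 121.
cuff: 9 × 4.75 = 42.75 → 43.
left front: 9.5 × 4.75 = 45.12 → 45.
collar: 19.5 × 4.75 = 92.62 → 93.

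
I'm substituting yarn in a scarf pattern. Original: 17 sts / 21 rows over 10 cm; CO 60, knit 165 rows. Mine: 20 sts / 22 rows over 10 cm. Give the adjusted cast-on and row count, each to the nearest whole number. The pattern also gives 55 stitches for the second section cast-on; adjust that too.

Cast on 71 stitches; work 173 rows; second section cast-on 65 stitches.

Stitches: 60 × 20/17 = 70.59 → 71.
Rows: 165 × 22/21 = 172.86 → 173.
second section cast-on: 55 × 20/17 = 64.71 → 65.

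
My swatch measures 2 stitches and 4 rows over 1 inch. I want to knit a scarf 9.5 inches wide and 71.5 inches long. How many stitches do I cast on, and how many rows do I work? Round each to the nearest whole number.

Stitch gauge = 2/1 = 2 sts/in; 9.5 × 2 = 19.00 → 19 sts.
Row gauge = 4/1 = 4 rows/in; 71.5 × 4 = 286.00 → 286 rows.

Cast on 19 stitches and work 286 rows.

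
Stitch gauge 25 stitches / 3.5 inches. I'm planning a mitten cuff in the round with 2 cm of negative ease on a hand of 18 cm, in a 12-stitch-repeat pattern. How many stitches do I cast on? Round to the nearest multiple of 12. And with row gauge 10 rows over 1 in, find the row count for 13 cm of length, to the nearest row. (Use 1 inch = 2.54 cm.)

Finished = 18 − 2 = 16 cm.
16 cm × 1/2.54 = 6.30 inches.
25/3.5 = 7.143 sts per in; 6.30 × 7.143 = 44.99 sts.
Nearest multiple of 12 → 48.
13 cm = 5.12 inches; × 10 = 51.18 → 51 rows.

Cast on 48 stitches; work 51 rows.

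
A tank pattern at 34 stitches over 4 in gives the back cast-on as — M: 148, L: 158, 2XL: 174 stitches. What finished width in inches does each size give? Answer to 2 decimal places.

M 17.41 inches; L 18.59 inches; 2XL 20.47 inches.

34/4 = 8.5 sts per in.
M: 148 / 8.5 = 17.412 → 17.41 in.
L: 158 / 8.5 = 18.588 → 18.59 in.
2XL: 174 / 8.5 = 20.471 → 20.47 in.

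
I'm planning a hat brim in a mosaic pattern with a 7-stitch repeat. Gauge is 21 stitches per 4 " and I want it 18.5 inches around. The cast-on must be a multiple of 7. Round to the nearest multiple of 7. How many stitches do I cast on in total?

98 stitches.

21 / 4 = 5.25 sts per inch.
18.5 × 5.25 = 97.12 sts.
Nearest multiple of 7: 98.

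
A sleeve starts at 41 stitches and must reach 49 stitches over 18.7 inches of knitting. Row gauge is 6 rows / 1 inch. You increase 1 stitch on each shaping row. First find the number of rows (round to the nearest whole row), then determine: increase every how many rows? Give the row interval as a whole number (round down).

Rows = 18.7 × 6 = 112.2 → 112 rows.
Stitches to add: 8 → 8 shaping rows (at 1 st each).
112 / 8 = 14.00 → every 14 rows.

Increase every 14th row.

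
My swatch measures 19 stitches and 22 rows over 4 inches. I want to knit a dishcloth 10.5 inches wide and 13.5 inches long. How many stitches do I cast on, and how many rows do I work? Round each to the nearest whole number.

Cast on 50 stitches and work 74 rows.

Stitch gauge = 19/4 = 4.75 sts/in; 10.5 × 4.75 = 49.88 → 50 sts.
Row gauge = 22/4 = 5.5 rows/in; 13.5 × 5.5 = 74.25 → 74 rows.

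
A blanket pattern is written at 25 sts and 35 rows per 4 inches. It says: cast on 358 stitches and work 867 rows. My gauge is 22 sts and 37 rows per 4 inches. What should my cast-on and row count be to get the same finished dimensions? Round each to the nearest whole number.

Stitches: 358 × 22/25 = 315.04 → 315.
Rows: 867 × 37/35 = 916.54 → 917.

Cast on 315 stitches; work 917 rows.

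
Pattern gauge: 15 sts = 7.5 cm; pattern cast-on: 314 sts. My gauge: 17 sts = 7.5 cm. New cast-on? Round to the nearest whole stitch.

356 stitches.

Scale factor = 17 / 15 = 1.133.
314 × 17 / 15 = 355.87 sts.
→ 356 sts.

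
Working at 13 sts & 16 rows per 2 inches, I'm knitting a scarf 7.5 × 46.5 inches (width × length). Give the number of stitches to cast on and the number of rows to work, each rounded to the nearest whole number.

Stitch gauge = 13/2 = 6.5 sts/in; 7.5 × 6.5 = 48.75 → 49 sts.
Row gauge = 16/2 = 8 rows/in; 46.5 × 8 = 372.00 → 372 rows.

Cast on 49 stitches and work 372 rows.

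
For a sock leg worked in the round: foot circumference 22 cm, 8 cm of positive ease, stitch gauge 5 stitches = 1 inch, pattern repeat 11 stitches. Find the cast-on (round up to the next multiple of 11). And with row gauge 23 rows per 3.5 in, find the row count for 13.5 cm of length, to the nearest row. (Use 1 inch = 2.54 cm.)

Cast on 66 stitches; work 35 rows.

Finished = 22 + 8 = 30 cm.
30 cm × 1/2.54 = 11.81 inches.
5/1 = 5 sts per in; 11.81 × 5 = 59.06 sts.
Next multiple of 11 → 66.
13.5 cm = 5.31 inches; × 6.571 = 34.93 → 35 rows.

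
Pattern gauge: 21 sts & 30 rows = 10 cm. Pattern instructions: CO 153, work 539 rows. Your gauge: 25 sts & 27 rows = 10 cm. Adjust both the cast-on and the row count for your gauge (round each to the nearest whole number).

Stitches: 153 × 25/21 = 182.14 → 182.
Rows: 539 × 27/30 = 485.10 → 485.

Cast on 182 stitches; work 485 rows.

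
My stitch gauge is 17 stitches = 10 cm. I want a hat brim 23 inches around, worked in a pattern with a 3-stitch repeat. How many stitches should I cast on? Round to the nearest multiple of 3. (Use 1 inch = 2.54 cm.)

99 stitches.

23 in = 23 × 2.54 = 58.42 cm.
17 / 10 = 1.7 sts/cm.
58.42 × 1.7 = 99.31 sts.
→ 99.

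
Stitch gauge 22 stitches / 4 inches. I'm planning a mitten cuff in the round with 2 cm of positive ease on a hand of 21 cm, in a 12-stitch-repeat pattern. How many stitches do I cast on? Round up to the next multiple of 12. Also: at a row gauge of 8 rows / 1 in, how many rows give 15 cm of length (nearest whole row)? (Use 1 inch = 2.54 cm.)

Cast on 60 stitches; work 47 rows.

Finished = 21 + 2 = 23 cm.
23 cm × 1/2.54 = 9.06 inches.
22/4 = 5.5 sts per in; 9.06 × 5.5 = 49.80 sts.
Next multiple of 12 → 60.
15 cm = 5.91 inches; × 8 = 47.24 → 47 rows.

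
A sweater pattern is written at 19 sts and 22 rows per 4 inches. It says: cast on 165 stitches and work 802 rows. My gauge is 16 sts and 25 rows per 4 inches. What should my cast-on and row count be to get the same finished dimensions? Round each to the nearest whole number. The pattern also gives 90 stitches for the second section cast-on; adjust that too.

Cast on 139 stitches; work 911 rows; second section cast-on 76 stitches.

Stitches: 165 × 16/19 = 138.95 → 139.
Rows: 802 × 25/22 = 911.36 → 911.
second section cast-on: 90 × 16/19 = 75.79 → 76.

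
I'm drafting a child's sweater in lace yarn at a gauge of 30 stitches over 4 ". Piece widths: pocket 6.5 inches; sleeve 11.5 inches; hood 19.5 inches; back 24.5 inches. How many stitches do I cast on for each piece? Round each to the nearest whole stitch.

pocket 49; sleeve 86; hood 146; back 184.

Rate = 30/4 = 7.5 sts per in.
pocket: 6.5 × 7.5 = 48.75 → 49.
sleeve: 11.5 × 7.5 = 86.25 → 86.
hood: 19.5 × 7.5 = 146.25 → 146.
back: 24.5 × 7.5 = 183.75 → 184.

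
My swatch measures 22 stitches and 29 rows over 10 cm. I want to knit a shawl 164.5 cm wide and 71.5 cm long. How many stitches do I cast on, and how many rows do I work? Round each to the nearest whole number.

Cast on 362 stitches and work 207 rows.

Stitch gauge = 22/10 = 2.2 sts/cm; 164.5 × 2.2 = 361.90 → 362 sts.
Row gauge = 29/10 = 2.9 rows/cm; 71.5 × 2.9 = 207.35 → 207 rows.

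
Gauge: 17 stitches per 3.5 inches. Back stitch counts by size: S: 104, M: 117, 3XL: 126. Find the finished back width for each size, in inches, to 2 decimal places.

17/3.5 = 4.857 sts per in.
S: 104 / 4.857 = 21.412 → 21.41 in.
M: 117 / 4.857 = 24.088 → 24.09 in.
3XL: 126 / 4.857 = 25.941 → 25.94 in.

S 21.41 inches; M 24.09 inches; 3XL 25.94 inches.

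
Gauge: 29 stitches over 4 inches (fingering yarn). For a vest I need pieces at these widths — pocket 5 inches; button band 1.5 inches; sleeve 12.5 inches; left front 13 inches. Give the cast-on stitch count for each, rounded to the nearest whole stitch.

Rate = 29/4 = 7.25 sts per in.
pocket: 5 × 7.25 = 36.25 → 36.
button band: 1.5 × 7.25 = 10.88 → 11.
sleeve: 12.5 × 7.25 = 90.62 → 91.
left front: 13 × 7.25 = 94.25 → 94.

pocket 36; button band 11; sleeve 91; left front 94.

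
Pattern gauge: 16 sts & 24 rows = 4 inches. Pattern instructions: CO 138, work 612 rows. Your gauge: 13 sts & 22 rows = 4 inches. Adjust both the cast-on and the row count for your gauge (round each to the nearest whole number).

Cast on 112 stitches; work 561 rows.

Stitches: 138 × 13/16 = 112.12 → 112.
Rows: 612 × 22/24 = 561.00 → 561.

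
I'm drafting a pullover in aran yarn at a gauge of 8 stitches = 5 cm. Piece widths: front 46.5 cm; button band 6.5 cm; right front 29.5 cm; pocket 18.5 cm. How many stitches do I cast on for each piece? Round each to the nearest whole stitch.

Rate = 8/5 = 1.6 sts per cm.
front: 46.5 × 1.6 = 74.40 → 74.
button band: 6.5 × 1.6 = 10.40 → 10.
right front: 29.5 × 1.6 = 47.20 → 47.
pocket: 18.5 × 1.6 = 29.60 → 30.

front 74; button band 10; right front 47; pocket 30.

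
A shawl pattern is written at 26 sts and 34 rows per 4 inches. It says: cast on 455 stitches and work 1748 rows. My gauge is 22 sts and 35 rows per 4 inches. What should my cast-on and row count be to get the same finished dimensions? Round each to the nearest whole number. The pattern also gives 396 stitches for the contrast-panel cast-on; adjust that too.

Cast on 385 stitches; work 1799 rows; contrast-panel cast-on 335 stitches.

Stitches: 455 × 22/26 = 385.00 → 385.
Rows: 1748 × 35/34 = 1799.41 → 1799.
contrast-panel cast-on: 396 × 22/26 = 335.08 → 335.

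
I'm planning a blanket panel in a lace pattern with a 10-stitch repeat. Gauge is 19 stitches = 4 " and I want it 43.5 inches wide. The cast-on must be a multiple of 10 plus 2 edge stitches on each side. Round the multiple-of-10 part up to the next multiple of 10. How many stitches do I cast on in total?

19 / 4 = 4.75 sts per inch.
43.5 × 4.75 = 206.62 sts.
Less 4 edge sts → 202.62 for the repeat.
Next multiple of 10: 210.
Add back 4 edge sts → 214.

214 stitches.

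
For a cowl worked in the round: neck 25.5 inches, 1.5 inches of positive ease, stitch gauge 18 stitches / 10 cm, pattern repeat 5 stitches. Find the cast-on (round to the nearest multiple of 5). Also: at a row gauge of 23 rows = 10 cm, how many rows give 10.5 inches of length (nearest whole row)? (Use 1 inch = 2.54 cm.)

Finished = 25.5 + 1.5 = 27 inches.
27 inches × 2.54 = 68.58 cm.
18/10 = 1.8 sts per cm; 68.58 × 1.8 = 123.44 sts.
Nearest multiple of 5 → 125.
10.5 inches = 26.67 cm; × 2.3 = 61.34 → 61 rows.

Cast on 125 stitches; work 61 rows.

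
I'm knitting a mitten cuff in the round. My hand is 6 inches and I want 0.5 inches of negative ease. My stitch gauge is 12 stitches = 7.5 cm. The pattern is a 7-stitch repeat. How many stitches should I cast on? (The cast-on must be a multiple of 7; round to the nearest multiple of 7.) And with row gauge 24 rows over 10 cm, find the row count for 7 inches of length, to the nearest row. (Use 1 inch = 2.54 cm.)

Cast on 21 stitches; work 43 rows.

Finished = 6 − 0.5 = 5.5 inches.
5.5 inches × 2.54 = 13.97 cm.
12/7.5 = 1.6 sts per cm; 13.97 × 1.6 = 22.35 sts.
Nearest multiple of 7 → 21.
7 inches = 17.78 cm; × 2.4 = 42.67 → 43 rows.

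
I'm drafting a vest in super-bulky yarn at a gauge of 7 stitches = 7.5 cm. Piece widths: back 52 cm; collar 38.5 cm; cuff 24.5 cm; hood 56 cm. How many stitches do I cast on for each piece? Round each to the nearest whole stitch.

back 49; collar 36; cuff 23; hood 52.

Rate = 7/7.5 = 0.933 sts per cm.
back: 52 × 0.933 = 48.53 → 49.
collar: 38.5 × 0.933 = 35.93 → 36.
cuff: 24.5 × 0.933 = 22.87 → 23.
hood: 56 × 0.933 = 52.27 → 52.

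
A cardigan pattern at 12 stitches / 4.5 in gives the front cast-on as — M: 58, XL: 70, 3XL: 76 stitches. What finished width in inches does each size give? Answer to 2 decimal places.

12/4.5 = 2.667 sts per in.
M: 58 / 2.667 = 21.750 → 21.75 in.
XL: 70 / 2.667 = 26.250 → 26.25 in.
3XL: 76 / 2.667 = 28.500 → 28.50 in.

M 21.75 inches; XL 26.25 inches; 3XL 28.50 inches.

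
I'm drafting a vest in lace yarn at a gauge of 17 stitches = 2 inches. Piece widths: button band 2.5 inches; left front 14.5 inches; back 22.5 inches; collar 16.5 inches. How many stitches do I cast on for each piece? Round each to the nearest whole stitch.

Rate = 17/2 = 8.5 sts per in.
button band: 2.5 × 8.5 = 21.25 → 21.
left front: 14.5 × 8.5 = 123.25 → 123.
back: 22.5 × 8.5 = 191.25 → 191.
collar: 16.5 × 8.5 = 140.25 → 140.

button band 21; left front 123; back 191; collar 140.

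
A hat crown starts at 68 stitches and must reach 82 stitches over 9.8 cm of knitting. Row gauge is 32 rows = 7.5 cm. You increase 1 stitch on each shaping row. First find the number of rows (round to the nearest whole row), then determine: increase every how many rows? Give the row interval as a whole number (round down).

Rows = 9.8 × 4.267 = 41.8 → 42 rows.
Stitches to add: 14 → 14 shaping rows (at 1 st each).
42 / 14 = 3.00 → every 3 rows.

Increase every 3rd row.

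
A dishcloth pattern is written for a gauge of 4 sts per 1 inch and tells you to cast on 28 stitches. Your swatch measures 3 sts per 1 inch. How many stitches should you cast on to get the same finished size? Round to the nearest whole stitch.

Cast on 21 stitches.

Scale factor = 3 / 4 = 0.750.
28 × 3 / 4 = 21.00 sts.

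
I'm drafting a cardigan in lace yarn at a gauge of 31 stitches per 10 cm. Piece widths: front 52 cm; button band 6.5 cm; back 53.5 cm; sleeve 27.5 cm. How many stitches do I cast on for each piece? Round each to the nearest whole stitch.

front 161; button band 20; back 166; sleeve 85.

Rate = 31/10 = 3.1 sts per cm.
front: 52 × 3.1 = 161.20 → 161.
button band: 6.5 × 3.1 = 20.15 → 20.
back: 53.5 × 3.1 = 165.85 → 166.
sleeve: 27.5 × 3.1 = 85.25 → 85.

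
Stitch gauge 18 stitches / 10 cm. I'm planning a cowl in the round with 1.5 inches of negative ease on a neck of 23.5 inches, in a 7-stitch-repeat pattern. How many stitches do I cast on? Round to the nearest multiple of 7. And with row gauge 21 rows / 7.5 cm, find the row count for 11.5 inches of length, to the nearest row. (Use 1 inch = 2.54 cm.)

Finished = 23.5 − 1.5 = 22 inches.
22 inches × 2.54 = 55.88 cm.
18/10 = 1.8 sts per cm; 55.88 × 1.8 = 100.58 sts.
Nearest multiple of 7 → 98.
11.5 inches = 29.21 cm; × 2.8 = 81.79 → 82 rows.

Cast on 98 stitches; work 82 rows.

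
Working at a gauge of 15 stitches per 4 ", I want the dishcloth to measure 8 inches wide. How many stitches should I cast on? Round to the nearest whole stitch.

15 stitches / 4 in = 3.75 stitches per inch.
8 × 3.75 = 30.00 stitches.

CO 30 sts.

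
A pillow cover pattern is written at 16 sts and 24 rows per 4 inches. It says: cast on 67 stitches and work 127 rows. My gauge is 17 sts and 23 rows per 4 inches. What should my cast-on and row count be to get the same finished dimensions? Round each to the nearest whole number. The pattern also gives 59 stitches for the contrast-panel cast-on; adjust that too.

Stitches: 67 × 17/16 = 71.19 → 71.
Rows: 127 × 23/24 = 121.71 → 122.
contrast-panel cast-on: 59 × 17/16 = 62.69 → 63.

Cast on 71 stitches; work 122 rows; contrast-panel cast-on 63 stitches.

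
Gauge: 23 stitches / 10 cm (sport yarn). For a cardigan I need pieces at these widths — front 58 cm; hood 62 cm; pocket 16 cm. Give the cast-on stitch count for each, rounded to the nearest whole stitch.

front 133; hood 143; pocket 37.

Rate = 23/10 = 2.3 sts per cm.
front: 58 × 2.3 = 133.40 → 133.
hood: 62 × 2.3 = 142.60 → 143.
pocket: 16 × 2.3 = 36.80 → 37.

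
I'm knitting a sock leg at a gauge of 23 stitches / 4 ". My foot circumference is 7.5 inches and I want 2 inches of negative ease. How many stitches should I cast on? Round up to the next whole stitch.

Cast on 32 stitches.

Finished = 7.5 − 2 = 5.5 in.
23 / 4 = 5.75 sts per inch.
5.50 × 5.75 = 31.62 sts.
→ 32 sts.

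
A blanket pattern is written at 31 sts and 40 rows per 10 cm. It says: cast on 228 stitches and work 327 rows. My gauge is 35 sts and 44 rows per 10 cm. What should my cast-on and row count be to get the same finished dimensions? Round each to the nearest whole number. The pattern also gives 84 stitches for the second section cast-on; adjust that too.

Cast on 257 stitches; work 360 rows; second section cast-on 95 stitches.

Stitches: 228 × 35/31 = 257.42 → 257.
Rows: 327 × 44/40 = 359.70 → 360.
second section cast-on: 84 × 35/31 = 94.84 → 95.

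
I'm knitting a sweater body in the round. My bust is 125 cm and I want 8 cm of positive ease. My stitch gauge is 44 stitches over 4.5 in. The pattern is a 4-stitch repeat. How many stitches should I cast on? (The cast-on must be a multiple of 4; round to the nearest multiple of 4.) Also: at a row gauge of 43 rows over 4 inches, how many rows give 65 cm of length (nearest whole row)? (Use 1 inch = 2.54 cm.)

Finished = 125 + 8 = 133 cm.
133 cm × 1/2.54 = 52.36 inches.
44/4.5 = 9.778 sts per in; 52.36 × 9.778 = 511.99 sts.
Nearest multiple of 4 → 512.
65 cm = 25.59 inches; × 10.75 = 275.10 → 275 rows.

Cast on 512 stitches; work 275 rows.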